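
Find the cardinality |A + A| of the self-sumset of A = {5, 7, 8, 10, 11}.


A + A = {a + a' : a, a' ∈ A}; |A| = 5.
General bounds: 2|A| - 1 ≤ |A + A| ≤ |A|(|A|+1)/2, i.e. 9 ≤ |A + A| ≤ 15.
Lower bound 2|A|-1 is attained iff A is an arithmetic progression.
Enumerate sums a + a' for a ≤ a' (symmetric, so this suffices):
a = 5: 5+5=10, 5+7=12, 5+8=13, 5+10=15, 5+11=16
a = 7: 7+7=14, 7+8=15, 7+10=17, 7+11=18
a = 8: 8+8=16, 8+10=18, 8+11=19
a = 10: 10+10=20, 10+11=21
a = 11: 11+11=22
Distinct sums: {10, 12, 13, 14, 15, 16, 17, 18, 19, 20, 21, 22}
|A + A| = 12

|A + A| = 12


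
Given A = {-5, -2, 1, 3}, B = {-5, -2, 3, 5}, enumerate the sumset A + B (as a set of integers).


A + B = {a + b : a ∈ A, b ∈ B}.
Enumerate all |A|·|B| = 4·4 = 16 pairs (a, b) and collect distinct sums.
a = -5: -5+-5=-10, -5+-2=-7, -5+3=-2, -5+5=0
a = -2: -2+-5=-7, -2+-2=-4, -2+3=1, -2+5=3
a = 1: 1+-5=-4, 1+-2=-1, 1+3=4, 1+5=6
a = 3: 3+-5=-2, 3+-2=1, 3+3=6, 3+5=8
Collecting distinct sums: A + B = {-10, -7, -4, -2, -1, 0, 1, 3, 4, 6, 8}
|A + B| = 11

A + B = {-10, -7, -4, -2, -1, 0, 1, 3, 4, 6, 8}


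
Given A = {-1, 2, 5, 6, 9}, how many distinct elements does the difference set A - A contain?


A - A = {a - a' : a, a' ∈ A}; |A| = 5.
Bounds: 2|A|-1 ≤ |A - A| ≤ |A|² - |A| + 1, i.e. 9 ≤ |A - A| ≤ 21.
Note: 0 ∈ A - A always (from a - a). The set is symmetric: if d ∈ A - A then -d ∈ A - A.
Enumerate nonzero differences d = a - a' with a > a' (then include -d):
Positive differences: {1, 3, 4, 6, 7, 10}
Full difference set: {0} ∪ (positive diffs) ∪ (negative diffs).
|A - A| = 1 + 2·6 = 13 (matches direct enumeration: 13).

|A - A| = 13


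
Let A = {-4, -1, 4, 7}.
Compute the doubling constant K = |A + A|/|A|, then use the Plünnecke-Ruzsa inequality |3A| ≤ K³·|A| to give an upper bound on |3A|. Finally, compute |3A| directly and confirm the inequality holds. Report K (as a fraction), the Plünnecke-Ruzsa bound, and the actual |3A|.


|A| = 4.
Step 1: Compute A + A by enumerating all 16 pairs.
A + A = {-8, -5, -2, 0, 3, 6, 8, 11, 14}, so |A + A| = 9.
Step 2: Doubling constant K = |A + A|/|A| = 9/4 = 9/4 ≈ 2.2500.
Step 3: Plünnecke-Ruzsa gives |3A| ≤ K³·|A| = (2.2500)³ · 4 ≈ 45.5625.
Step 4: Compute 3A = A + A + A directly by enumerating all triples (a,b,c) ∈ A³; |3A| = 16.
Step 5: Check 16 ≤ 45.5625? Yes ✓.

K = 9/4, Plünnecke-Ruzsa bound K³|A| ≈ 45.5625, |3A| = 16, inequality holds.


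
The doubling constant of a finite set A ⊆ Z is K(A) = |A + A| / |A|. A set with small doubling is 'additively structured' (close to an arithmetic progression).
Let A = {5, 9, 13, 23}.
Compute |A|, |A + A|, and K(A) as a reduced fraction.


|A| = 4.
Compute A + A by enumerating all 16 pairs.
A + A = {10, 14, 18, 22, 26, 28, 32, 36, 46}, so |A + A| = 9.
K = |A + A| / |A| = 9/4 (already in lowest terms) ≈ 2.2500.
Reference: AP of size 4 gives K = 7/4 ≈ 1.7500; a fully generic set of size 4 gives K ≈ 2.5000.

|A| = 4, |A + A| = 9, K = 9/4.


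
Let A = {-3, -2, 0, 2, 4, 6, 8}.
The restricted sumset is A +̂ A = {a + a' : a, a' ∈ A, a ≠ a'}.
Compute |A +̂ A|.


Restricted sumset: A +̂ A = {a + a' : a ∈ A, a' ∈ A, a ≠ a'}.
Equivalently, take A + A and drop any sum 2a that is achievable ONLY as a + a for a ∈ A (i.e. sums representable only with equal summands).
Enumerate pairs (a, a') with a < a' (symmetric, so each unordered pair gives one sum; this covers all a ≠ a'):
  -3 + -2 = -5
  -3 + 0 = -3
  -3 + 2 = -1
  -3 + 4 = 1
  -3 + 6 = 3
  -3 + 8 = 5
  -2 + 0 = -2
  -2 + 2 = 0
  -2 + 4 = 2
  -2 + 6 = 4
  -2 + 8 = 6
  0 + 2 = 2
  0 + 4 = 4
  0 + 6 = 6
  0 + 8 = 8
  2 + 4 = 6
  2 + 6 = 8
  2 + 8 = 10
  4 + 6 = 10
  4 + 8 = 12
  6 + 8 = 14
Collected distinct sums: {-5, -3, -2, -1, 0, 1, 2, 3, 4, 5, 6, 8, 10, 12, 14}
|A +̂ A| = 15
(Reference bound: |A +̂ A| ≥ 2|A| - 3 for |A| ≥ 2, with |A| = 7 giving ≥ 11.)

|A +̂ A| = 15


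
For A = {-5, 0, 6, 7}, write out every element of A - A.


A - A = {a - a' : a, a' ∈ A}.
Compute a - a' for each ordered pair (a, a'):
a = -5: -5--5=0, -5-0=-5, -5-6=-11, -5-7=-12
a = 0: 0--5=5, 0-0=0, 0-6=-6, 0-7=-7
a = 6: 6--5=11, 6-0=6, 6-6=0, 6-7=-1
a = 7: 7--5=12, 7-0=7, 7-6=1, 7-7=0
Collecting distinct values (and noting 0 appears from a-a):
A - A = {-12, -11, -7, -6, -5, -1, 0, 1, 5, 6, 7, 11, 12}
|A - A| = 13

A - A = {-12, -11, -7, -6, -5, -1, 0, 1, 5, 6, 7, 11, 12}


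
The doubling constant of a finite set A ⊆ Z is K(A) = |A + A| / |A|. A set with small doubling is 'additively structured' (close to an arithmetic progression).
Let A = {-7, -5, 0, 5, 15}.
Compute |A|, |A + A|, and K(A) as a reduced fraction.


|A| = 5.
Compute A + A by enumerating all 25 pairs.
A + A = {-14, -12, -10, -7, -5, -2, 0, 5, 8, 10, 15, 20, 30}, so |A + A| = 13.
K = |A + A| / |A| = 13/5 (already in lowest terms) ≈ 2.6000.
Reference: AP of size 5 gives K = 9/5 ≈ 1.8000; a fully generic set of size 5 gives K ≈ 3.0000.

|A| = 5, |A + A| = 13, K = 13/5.


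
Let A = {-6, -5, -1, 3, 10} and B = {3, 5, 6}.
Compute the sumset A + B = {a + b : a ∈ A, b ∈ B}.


A + B = {a + b : a ∈ A, b ∈ B}.
Enumerate all |A|·|B| = 5·3 = 15 pairs (a, b) and collect distinct sums.
a = -6: -6+3=-3, -6+5=-1, -6+6=0
a = -5: -5+3=-2, -5+5=0, -5+6=1
a = -1: -1+3=2, -1+5=4, -1+6=5
a = 3: 3+3=6, 3+5=8, 3+6=9
a = 10: 10+3=13, 10+5=15, 10+6=16
Collecting distinct sums: A + B = {-3, -2, -1, 0, 1, 2, 4, 5, 6, 8, 9, 13, 15, 16}
|A + B| = 14

A + B = {-3, -2, -1, 0, 1, 2, 4, 5, 6, 8, 9, 13, 15, 16}


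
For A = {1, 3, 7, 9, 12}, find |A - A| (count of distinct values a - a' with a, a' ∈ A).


A - A = {a - a' : a, a' ∈ A}; |A| = 5.
Bounds: 2|A|-1 ≤ |A - A| ≤ |A|² - |A| + 1, i.e. 9 ≤ |A - A| ≤ 21.
Note: 0 ∈ A - A always (from a - a). The set is symmetric: if d ∈ A - A then -d ∈ A - A.
Enumerate nonzero differences d = a - a' with a > a' (then include -d):
Positive differences: {2, 3, 4, 5, 6, 8, 9, 11}
Full difference set: {0} ∪ (positive diffs) ∪ (negative diffs).
|A - A| = 1 + 2·8 = 17 (matches direct enumeration: 17).

|A - A| = 17


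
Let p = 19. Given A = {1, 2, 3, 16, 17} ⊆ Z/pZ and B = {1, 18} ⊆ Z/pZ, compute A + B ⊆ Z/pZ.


Work in Z/19Z: reduce every sum a + b modulo 19.
Enumerate all 10 pairs:
a = 1: 1+1=2, 1+18=0
a = 2: 2+1=3, 2+18=1
a = 3: 3+1=4, 3+18=2
a = 16: 16+1=17, 16+18=15
a = 17: 17+1=18, 17+18=16
Distinct residues collected: {0, 1, 2, 3, 4, 15, 16, 17, 18}
|A + B| = 9 (out of 19 total residues).

A + B = {0, 1, 2, 3, 4, 15, 16, 17, 18}


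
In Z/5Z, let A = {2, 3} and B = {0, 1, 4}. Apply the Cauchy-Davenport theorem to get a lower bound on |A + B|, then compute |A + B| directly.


Cauchy-Davenport: |A + B| ≥ min(p, |A| + |B| - 1) for A, B nonempty in Z/pZ.
|A| = 2, |B| = 3, p = 5.
CD lower bound = min(5, 2 + 3 - 1) = min(5, 4) = 4.
Compute A + B mod 5 directly:
a = 2: 2+0=2, 2+1=3, 2+4=1
a = 3: 3+0=3, 3+1=4, 3+4=2
A + B = {1, 2, 3, 4}, so |A + B| = 4.
Verify: 4 ≥ 4? Yes ✓.

CD lower bound = 4, actual |A + B| = 4.


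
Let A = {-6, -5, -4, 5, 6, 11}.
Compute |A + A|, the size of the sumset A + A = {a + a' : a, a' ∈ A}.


A + A = {a + a' : a, a' ∈ A}; |A| = 6.
General bounds: 2|A| - 1 ≤ |A + A| ≤ |A|(|A|+1)/2, i.e. 11 ≤ |A + A| ≤ 21.
Lower bound 2|A|-1 is attained iff A is an arithmetic progression.
Enumerate sums a + a' for a ≤ a' (symmetric, so this suffices):
a = -6: -6+-6=-12, -6+-5=-11, -6+-4=-10, -6+5=-1, -6+6=0, -6+11=5
a = -5: -5+-5=-10, -5+-4=-9, -5+5=0, -5+6=1, -5+11=6
a = -4: -4+-4=-8, -4+5=1, -4+6=2, -4+11=7
a = 5: 5+5=10, 5+6=11, 5+11=16
a = 6: 6+6=12, 6+11=17
a = 11: 11+11=22
Distinct sums: {-12, -11, -10, -9, -8, -1, 0, 1, 2, 5, 6, 7, 10, 11, 12, 16, 17, 22}
|A + A| = 18

|A + A| = 18


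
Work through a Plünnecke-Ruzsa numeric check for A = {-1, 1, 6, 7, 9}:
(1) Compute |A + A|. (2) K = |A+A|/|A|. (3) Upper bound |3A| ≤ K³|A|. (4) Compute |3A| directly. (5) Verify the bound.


|A| = 5.
Step 1: Compute A + A by enumerating all 25 pairs.
A + A = {-2, 0, 2, 5, 6, 7, 8, 10, 12, 13, 14, 15, 16, 18}, so |A + A| = 14.
Step 2: Doubling constant K = |A + A|/|A| = 14/5 = 14/5 ≈ 2.8000.
Step 3: Plünnecke-Ruzsa gives |3A| ≤ K³·|A| = (2.8000)³ · 5 ≈ 109.7600.
Step 4: Compute 3A = A + A + A directly by enumerating all triples (a,b,c) ∈ A³; |3A| = 26.
Step 5: Check 26 ≤ 109.7600? Yes ✓.

K = 14/5, Plünnecke-Ruzsa bound K³|A| ≈ 109.7600, |3A| = 26, inequality holds.


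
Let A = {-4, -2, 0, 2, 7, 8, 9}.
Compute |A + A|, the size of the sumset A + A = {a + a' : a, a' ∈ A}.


A + A = {a + a' : a, a' ∈ A}; |A| = 7.
General bounds: 2|A| - 1 ≤ |A + A| ≤ |A|(|A|+1)/2, i.e. 13 ≤ |A + A| ≤ 28.
Lower bound 2|A|-1 is attained iff A is an arithmetic progression.
Enumerate sums a + a' for a ≤ a' (symmetric, so this suffices):
a = -4: -4+-4=-8, -4+-2=-6, -4+0=-4, -4+2=-2, -4+7=3, -4+8=4, -4+9=5
a = -2: -2+-2=-4, -2+0=-2, -2+2=0, -2+7=5, -2+8=6, -2+9=7
a = 0: 0+0=0, 0+2=2, 0+7=7, 0+8=8, 0+9=9
a = 2: 2+2=4, 2+7=9, 2+8=10, 2+9=11
a = 7: 7+7=14, 7+8=15, 7+9=16
a = 8: 8+8=16, 8+9=17
a = 9: 9+9=18
Distinct sums: {-8, -6, -4, -2, 0, 2, 3, 4, 5, 6, 7, 8, 9, 10, 11, 14, 15, 16, 17, 18}
|A + A| = 20

|A + A| = 20


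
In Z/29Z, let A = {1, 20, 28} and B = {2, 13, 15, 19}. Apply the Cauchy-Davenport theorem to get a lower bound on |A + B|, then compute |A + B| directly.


Cauchy-Davenport: |A + B| ≥ min(p, |A| + |B| - 1) for A, B nonempty in Z/pZ.
|A| = 3, |B| = 4, p = 29.
CD lower bound = min(29, 3 + 4 - 1) = min(29, 6) = 6.
Compute A + B mod 29 directly:
a = 1: 1+2=3, 1+13=14, 1+15=16, 1+19=20
a = 20: 20+2=22, 20+13=4, 20+15=6, 20+19=10
a = 28: 28+2=1, 28+13=12, 28+15=14, 28+19=18
A + B = {1, 3, 4, 6, 10, 12, 14, 16, 18, 20, 22}, so |A + B| = 11.
Verify: 11 ≥ 6? Yes ✓.

CD lower bound = 6, actual |A + B| = 11.


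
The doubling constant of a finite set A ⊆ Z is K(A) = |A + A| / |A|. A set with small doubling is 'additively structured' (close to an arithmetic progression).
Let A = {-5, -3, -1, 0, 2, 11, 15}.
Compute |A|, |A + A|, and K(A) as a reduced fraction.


|A| = 7.
Compute A + A by enumerating all 49 pairs.
A + A = {-10, -8, -6, -5, -4, -3, -2, -1, 0, 1, 2, 4, 6, 8, 10, 11, 12, 13, 14, 15, 17, 22, 26, 30}, so |A + A| = 24.
K = |A + A| / |A| = 24/7 (already in lowest terms) ≈ 3.4286.
Reference: AP of size 7 gives K = 13/7 ≈ 1.8571; a fully generic set of size 7 gives K ≈ 4.0000.

|A| = 7, |A + A| = 24, K = 24/7.


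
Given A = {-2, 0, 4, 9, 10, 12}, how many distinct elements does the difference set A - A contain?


A - A = {a - a' : a, a' ∈ A}; |A| = 6.
Bounds: 2|A|-1 ≤ |A - A| ≤ |A|² - |A| + 1, i.e. 11 ≤ |A - A| ≤ 31.
Note: 0 ∈ A - A always (from a - a). The set is symmetric: if d ∈ A - A then -d ∈ A - A.
Enumerate nonzero differences d = a - a' with a > a' (then include -d):
Positive differences: {1, 2, 3, 4, 5, 6, 8, 9, 10, 11, 12, 14}
Full difference set: {0} ∪ (positive diffs) ∪ (negative diffs).
|A - A| = 1 + 2·12 = 25 (matches direct enumeration: 25).

|A - A| = 25


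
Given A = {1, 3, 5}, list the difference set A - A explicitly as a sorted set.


A - A = {a - a' : a, a' ∈ A}.
Compute a - a' for each ordered pair (a, a'):
a = 1: 1-1=0, 1-3=-2, 1-5=-4
a = 3: 3-1=2, 3-3=0, 3-5=-2
a = 5: 5-1=4, 5-3=2, 5-5=0
Collecting distinct values (and noting 0 appears from a-a):
A - A = {-4, -2, 0, 2, 4}
|A - A| = 5

A - A = {-4, -2, 0, 2, 4}


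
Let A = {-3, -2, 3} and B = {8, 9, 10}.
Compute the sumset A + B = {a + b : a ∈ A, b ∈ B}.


A + B = {a + b : a ∈ A, b ∈ B}.
Enumerate all |A|·|B| = 3·3 = 9 pairs (a, b) and collect distinct sums.
a = -3: -3+8=5, -3+9=6, -3+10=7
a = -2: -2+8=6, -2+9=7, -2+10=8
a = 3: 3+8=11, 3+9=12, 3+10=13
Collecting distinct sums: A + B = {5, 6, 7, 8, 11, 12, 13}
|A + B| = 7

A + B = {5, 6, 7, 8, 11, 12, 13}


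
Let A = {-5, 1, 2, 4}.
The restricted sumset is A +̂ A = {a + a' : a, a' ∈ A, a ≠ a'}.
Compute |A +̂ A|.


Restricted sumset: A +̂ A = {a + a' : a ∈ A, a' ∈ A, a ≠ a'}.
Equivalently, take A + A and drop any sum 2a that is achievable ONLY as a + a for a ∈ A (i.e. sums representable only with equal summands).
Enumerate pairs (a, a') with a < a' (symmetric, so each unordered pair gives one sum; this covers all a ≠ a'):
  -5 + 1 = -4
  -5 + 2 = -3
  -5 + 4 = -1
  1 + 2 = 3
  1 + 4 = 5
  2 + 4 = 6
Collected distinct sums: {-4, -3, -1, 3, 5, 6}
|A +̂ A| = 6
(Reference bound: |A +̂ A| ≥ 2|A| - 3 for |A| ≥ 2, with |A| = 4 giving ≥ 5.)

|A +̂ A| = 6


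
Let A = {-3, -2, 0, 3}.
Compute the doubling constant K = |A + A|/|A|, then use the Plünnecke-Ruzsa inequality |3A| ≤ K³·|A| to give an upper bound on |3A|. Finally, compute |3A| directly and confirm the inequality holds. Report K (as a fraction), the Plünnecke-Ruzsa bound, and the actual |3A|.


|A| = 4.
Step 1: Compute A + A by enumerating all 16 pairs.
A + A = {-6, -5, -4, -3, -2, 0, 1, 3, 6}, so |A + A| = 9.
Step 2: Doubling constant K = |A + A|/|A| = 9/4 = 9/4 ≈ 2.2500.
Step 3: Plünnecke-Ruzsa gives |3A| ≤ K³·|A| = (2.2500)³ · 4 ≈ 45.5625.
Step 4: Compute 3A = A + A + A directly by enumerating all triples (a,b,c) ∈ A³; |3A| = 15.
Step 5: Check 15 ≤ 45.5625? Yes ✓.

K = 9/4, Plünnecke-Ruzsa bound K³|A| ≈ 45.5625, |3A| = 15, inequality holds.


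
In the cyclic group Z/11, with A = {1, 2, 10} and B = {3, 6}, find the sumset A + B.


Work in Z/11Z: reduce every sum a + b modulo 11.
Enumerate all 6 pairs:
a = 1: 1+3=4, 1+6=7
a = 2: 2+3=5, 2+6=8
a = 10: 10+3=2, 10+6=5
Distinct residues collected: {2, 4, 5, 7, 8}
|A + B| = 5 (out of 11 total residues).

A + B = {2, 4, 5, 7, 8}


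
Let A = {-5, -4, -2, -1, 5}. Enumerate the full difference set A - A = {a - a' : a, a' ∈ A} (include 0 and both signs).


A - A = {a - a' : a, a' ∈ A}.
Compute a - a' for each ordered pair (a, a'):
a = -5: -5--5=0, -5--4=-1, -5--2=-3, -5--1=-4, -5-5=-10
a = -4: -4--5=1, -4--4=0, -4--2=-2, -4--1=-3, -4-5=-9
a = -2: -2--5=3, -2--4=2, -2--2=0, -2--1=-1, -2-5=-7
a = -1: -1--5=4, -1--4=3, -1--2=1, -1--1=0, -1-5=-6
a = 5: 5--5=10, 5--4=9, 5--2=7, 5--1=6, 5-5=0
Collecting distinct values (and noting 0 appears from a-a):
A - A = {-10, -9, -7, -6, -4, -3, -2, -1, 0, 1, 2, 3, 4, 6, 7, 9, 10}
|A - A| = 17

A - A = {-10, -9, -7, -6, -4, -3, -2, -1, 0, 1, 2, 3, 4, 6, 7, 9, 10}


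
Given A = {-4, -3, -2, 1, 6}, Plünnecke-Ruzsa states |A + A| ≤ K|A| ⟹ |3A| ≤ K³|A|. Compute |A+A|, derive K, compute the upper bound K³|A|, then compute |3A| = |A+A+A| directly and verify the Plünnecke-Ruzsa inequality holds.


|A| = 5.
Step 1: Compute A + A by enumerating all 25 pairs.
A + A = {-8, -7, -6, -5, -4, -3, -2, -1, 2, 3, 4, 7, 12}, so |A + A| = 13.
Step 2: Doubling constant K = |A + A|/|A| = 13/5 = 13/5 ≈ 2.6000.
Step 3: Plünnecke-Ruzsa gives |3A| ≤ K³·|A| = (2.6000)³ · 5 ≈ 87.8800.
Step 4: Compute 3A = A + A + A directly by enumerating all triples (a,b,c) ∈ A³; |3A| = 23.
Step 5: Check 23 ≤ 87.8800? Yes ✓.

K = 13/5, Plünnecke-Ruzsa bound K³|A| ≈ 87.8800, |3A| = 23, inequality holds.


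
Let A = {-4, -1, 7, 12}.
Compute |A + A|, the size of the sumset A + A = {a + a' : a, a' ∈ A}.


A + A = {a + a' : a, a' ∈ A}; |A| = 4.
General bounds: 2|A| - 1 ≤ |A + A| ≤ |A|(|A|+1)/2, i.e. 7 ≤ |A + A| ≤ 10.
Lower bound 2|A|-1 is attained iff A is an arithmetic progression.
Enumerate sums a + a' for a ≤ a' (symmetric, so this suffices):
a = -4: -4+-4=-8, -4+-1=-5, -4+7=3, -4+12=8
a = -1: -1+-1=-2, -1+7=6, -1+12=11
a = 7: 7+7=14, 7+12=19
a = 12: 12+12=24
Distinct sums: {-8, -5, -2, 3, 6, 8, 11, 14, 19, 24}
|A + A| = 10

|A + A| = 10


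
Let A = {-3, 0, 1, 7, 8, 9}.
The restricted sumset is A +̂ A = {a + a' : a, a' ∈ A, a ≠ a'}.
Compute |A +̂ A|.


Restricted sumset: A +̂ A = {a + a' : a ∈ A, a' ∈ A, a ≠ a'}.
Equivalently, take A + A and drop any sum 2a that is achievable ONLY as a + a for a ∈ A (i.e. sums representable only with equal summands).
Enumerate pairs (a, a') with a < a' (symmetric, so each unordered pair gives one sum; this covers all a ≠ a'):
  -3 + 0 = -3
  -3 + 1 = -2
  -3 + 7 = 4
  -3 + 8 = 5
  -3 + 9 = 6
  0 + 1 = 1
  0 + 7 = 7
  0 + 8 = 8
  0 + 9 = 9
  1 + 7 = 8
  1 + 8 = 9
  1 + 9 = 10
  7 + 8 = 15
  7 + 9 = 16
  8 + 9 = 17
Collected distinct sums: {-3, -2, 1, 4, 5, 6, 7, 8, 9, 10, 15, 16, 17}
|A +̂ A| = 13
(Reference bound: |A +̂ A| ≥ 2|A| - 3 for |A| ≥ 2, with |A| = 6 giving ≥ 9.)

|A +̂ A| = 13


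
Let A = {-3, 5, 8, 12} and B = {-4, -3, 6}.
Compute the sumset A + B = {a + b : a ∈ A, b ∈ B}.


A + B = {a + b : a ∈ A, b ∈ B}.
Enumerate all |A|·|B| = 4·3 = 12 pairs (a, b) and collect distinct sums.
a = -3: -3+-4=-7, -3+-3=-6, -3+6=3
a = 5: 5+-4=1, 5+-3=2, 5+6=11
a = 8: 8+-4=4, 8+-3=5, 8+6=14
a = 12: 12+-4=8, 12+-3=9, 12+6=18
Collecting distinct sums: A + B = {-7, -6, 1, 2, 3, 4, 5, 8, 9, 11, 14, 18}
|A + B| = 12

A + B = {-7, -6, 1, 2, 3, 4, 5, 8, 9, 11, 14, 18}


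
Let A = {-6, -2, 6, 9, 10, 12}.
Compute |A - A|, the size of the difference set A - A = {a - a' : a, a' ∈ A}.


A - A = {a - a' : a, a' ∈ A}; |A| = 6.
Bounds: 2|A|-1 ≤ |A - A| ≤ |A|² - |A| + 1, i.e. 11 ≤ |A - A| ≤ 31.
Note: 0 ∈ A - A always (from a - a). The set is symmetric: if d ∈ A - A then -d ∈ A - A.
Enumerate nonzero differences d = a - a' with a > a' (then include -d):
Positive differences: {1, 2, 3, 4, 6, 8, 11, 12, 14, 15, 16, 18}
Full difference set: {0} ∪ (positive diffs) ∪ (negative diffs).
|A - A| = 1 + 2·12 = 25 (matches direct enumeration: 25).

|A - A| = 25


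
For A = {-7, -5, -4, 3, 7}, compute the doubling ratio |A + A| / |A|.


|A| = 5.
Compute A + A by enumerating all 25 pairs.
A + A = {-14, -12, -11, -10, -9, -8, -4, -2, -1, 0, 2, 3, 6, 10, 14}, so |A + A| = 15.
K = |A + A| / |A| = 15/5 = 3/1 ≈ 3.0000.
Reference: AP of size 5 gives K = 9/5 ≈ 1.8000; a fully generic set of size 5 gives K ≈ 3.0000.

|A| = 5, |A + A| = 15, K = 15/5 = 3/1.


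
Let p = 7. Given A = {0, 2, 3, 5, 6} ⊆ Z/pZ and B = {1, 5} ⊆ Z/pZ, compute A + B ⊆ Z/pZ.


Work in Z/7Z: reduce every sum a + b modulo 7.
Enumerate all 10 pairs:
a = 0: 0+1=1, 0+5=5
a = 2: 2+1=3, 2+5=0
a = 3: 3+1=4, 3+5=1
a = 5: 5+1=6, 5+5=3
a = 6: 6+1=0, 6+5=4
Distinct residues collected: {0, 1, 3, 4, 5, 6}
|A + B| = 6 (out of 7 total residues).

A + B = {0, 1, 3, 4, 5, 6}


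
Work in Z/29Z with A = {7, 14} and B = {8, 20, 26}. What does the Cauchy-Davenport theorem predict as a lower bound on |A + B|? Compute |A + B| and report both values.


Cauchy-Davenport: |A + B| ≥ min(p, |A| + |B| - 1) for A, B nonempty in Z/pZ.
|A| = 2, |B| = 3, p = 29.
CD lower bound = min(29, 2 + 3 - 1) = min(29, 4) = 4.
Compute A + B mod 29 directly:
a = 7: 7+8=15, 7+20=27, 7+26=4
a = 14: 14+8=22, 14+20=5, 14+26=11
A + B = {4, 5, 11, 15, 22, 27}, so |A + B| = 6.
Verify: 6 ≥ 4? Yes ✓.

CD lower bound = 4, actual |A + B| = 6.


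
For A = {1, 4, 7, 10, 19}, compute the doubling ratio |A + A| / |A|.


|A| = 5.
Compute A + A by enumerating all 25 pairs.
A + A = {2, 5, 8, 11, 14, 17, 20, 23, 26, 29, 38}, so |A + A| = 11.
K = |A + A| / |A| = 11/5 (already in lowest terms) ≈ 2.2000.
Reference: AP of size 5 gives K = 9/5 ≈ 1.8000; a fully generic set of size 5 gives K ≈ 3.0000.

|A| = 5, |A + A| = 11, K = 11/5.


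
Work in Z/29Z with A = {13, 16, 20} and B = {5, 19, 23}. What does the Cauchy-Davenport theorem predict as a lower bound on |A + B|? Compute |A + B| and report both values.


Cauchy-Davenport: |A + B| ≥ min(p, |A| + |B| - 1) for A, B nonempty in Z/pZ.
|A| = 3, |B| = 3, p = 29.
CD lower bound = min(29, 3 + 3 - 1) = min(29, 5) = 5.
Compute A + B mod 29 directly:
a = 13: 13+5=18, 13+19=3, 13+23=7
a = 16: 16+5=21, 16+19=6, 16+23=10
a = 20: 20+5=25, 20+19=10, 20+23=14
A + B = {3, 6, 7, 10, 14, 18, 21, 25}, so |A + B| = 8.
Verify: 8 ≥ 5? Yes ✓.

CD lower bound = 5, actual |A + B| = 8.


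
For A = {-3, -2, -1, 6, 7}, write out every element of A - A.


A - A = {a - a' : a, a' ∈ A}.
Compute a - a' for each ordered pair (a, a'):
a = -3: -3--3=0, -3--2=-1, -3--1=-2, -3-6=-9, -3-7=-10
a = -2: -2--3=1, -2--2=0, -2--1=-1, -2-6=-8, -2-7=-9
a = -1: -1--3=2, -1--2=1, -1--1=0, -1-6=-7, -1-7=-8
a = 6: 6--3=9, 6--2=8, 6--1=7, 6-6=0, 6-7=-1
a = 7: 7--3=10, 7--2=9, 7--1=8, 7-6=1, 7-7=0
Collecting distinct values (and noting 0 appears from a-a):
A - A = {-10, -9, -8, -7, -2, -1, 0, 1, 2, 7, 8, 9, 10}
|A - A| = 13

A - A = {-10, -9, -8, -7, -2, -1, 0, 1, 2, 7, 8, 9, 10}


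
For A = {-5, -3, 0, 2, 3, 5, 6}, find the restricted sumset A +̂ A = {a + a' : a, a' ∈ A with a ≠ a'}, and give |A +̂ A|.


Restricted sumset: A +̂ A = {a + a' : a ∈ A, a' ∈ A, a ≠ a'}.
Equivalently, take A + A and drop any sum 2a that is achievable ONLY as a + a for a ∈ A (i.e. sums representable only with equal summands).
Enumerate pairs (a, a') with a < a' (symmetric, so each unordered pair gives one sum; this covers all a ≠ a'):
  -5 + -3 = -8
  -5 + 0 = -5
  -5 + 2 = -3
  -5 + 3 = -2
  -5 + 5 = 0
  -5 + 6 = 1
  -3 + 0 = -3
  -3 + 2 = -1
  -3 + 3 = 0
  -3 + 5 = 2
  -3 + 6 = 3
  0 + 2 = 2
  0 + 3 = 3
  0 + 5 = 5
  0 + 6 = 6
  2 + 3 = 5
  2 + 5 = 7
  2 + 6 = 8
  3 + 5 = 8
  3 + 6 = 9
  5 + 6 = 11
Collected distinct sums: {-8, -5, -3, -2, -1, 0, 1, 2, 3, 5, 6, 7, 8, 9, 11}
|A +̂ A| = 15
(Reference bound: |A +̂ A| ≥ 2|A| - 3 for |A| ≥ 2, with |A| = 7 giving ≥ 11.)

|A +̂ A| = 15


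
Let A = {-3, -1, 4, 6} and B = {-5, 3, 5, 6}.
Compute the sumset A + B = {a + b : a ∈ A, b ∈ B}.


A + B = {a + b : a ∈ A, b ∈ B}.
Enumerate all |A|·|B| = 4·4 = 16 pairs (a, b) and collect distinct sums.
a = -3: -3+-5=-8, -3+3=0, -3+5=2, -3+6=3
a = -1: -1+-5=-6, -1+3=2, -1+5=4, -1+6=5
a = 4: 4+-5=-1, 4+3=7, 4+5=9, 4+6=10
a = 6: 6+-5=1, 6+3=9, 6+5=11, 6+6=12
Collecting distinct sums: A + B = {-8, -6, -1, 0, 1, 2, 3, 4, 5, 7, 9, 10, 11, 12}
|A + B| = 14

A + B = {-8, -6, -1, 0, 1, 2, 3, 4, 5, 7, 9, 10, 11, 12}


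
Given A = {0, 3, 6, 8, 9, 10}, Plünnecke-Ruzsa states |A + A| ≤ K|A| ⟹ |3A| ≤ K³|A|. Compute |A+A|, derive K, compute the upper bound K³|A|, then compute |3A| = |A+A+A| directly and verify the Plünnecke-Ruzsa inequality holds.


|A| = 6.
Step 1: Compute A + A by enumerating all 36 pairs.
A + A = {0, 3, 6, 8, 9, 10, 11, 12, 13, 14, 15, 16, 17, 18, 19, 20}, so |A + A| = 16.
Step 2: Doubling constant K = |A + A|/|A| = 16/6 = 16/6 ≈ 2.6667.
Step 3: Plünnecke-Ruzsa gives |3A| ≤ K³·|A| = (2.6667)³ · 6 ≈ 113.7778.
Step 4: Compute 3A = A + A + A directly by enumerating all triples (a,b,c) ∈ A³; |3A| = 26.
Step 5: Check 26 ≤ 113.7778? Yes ✓.

K = 16/6, Plünnecke-Ruzsa bound K³|A| ≈ 113.7778, |3A| = 26, inequality holds.


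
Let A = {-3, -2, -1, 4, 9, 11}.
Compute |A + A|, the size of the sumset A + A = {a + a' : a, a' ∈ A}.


A + A = {a + a' : a, a' ∈ A}; |A| = 6.
General bounds: 2|A| - 1 ≤ |A + A| ≤ |A|(|A|+1)/2, i.e. 11 ≤ |A + A| ≤ 21.
Lower bound 2|A|-1 is attained iff A is an arithmetic progression.
Enumerate sums a + a' for a ≤ a' (symmetric, so this suffices):
a = -3: -3+-3=-6, -3+-2=-5, -3+-1=-4, -3+4=1, -3+9=6, -3+11=8
a = -2: -2+-2=-4, -2+-1=-3, -2+4=2, -2+9=7, -2+11=9
a = -1: -1+-1=-2, -1+4=3, -1+9=8, -1+11=10
a = 4: 4+4=8, 4+9=13, 4+11=15
a = 9: 9+9=18, 9+11=20
a = 11: 11+11=22
Distinct sums: {-6, -5, -4, -3, -2, 1, 2, 3, 6, 7, 8, 9, 10, 13, 15, 18, 20, 22}
|A + A| = 18

|A + A| = 18


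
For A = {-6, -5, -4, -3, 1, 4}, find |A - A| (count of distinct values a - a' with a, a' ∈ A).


A - A = {a - a' : a, a' ∈ A}; |A| = 6.
Bounds: 2|A|-1 ≤ |A - A| ≤ |A|² - |A| + 1, i.e. 11 ≤ |A - A| ≤ 31.
Note: 0 ∈ A - A always (from a - a). The set is symmetric: if d ∈ A - A then -d ∈ A - A.
Enumerate nonzero differences d = a - a' with a > a' (then include -d):
Positive differences: {1, 2, 3, 4, 5, 6, 7, 8, 9, 10}
Full difference set: {0} ∪ (positive diffs) ∪ (negative diffs).
|A - A| = 1 + 2·10 = 21 (matches direct enumeration: 21).

|A - A| = 21


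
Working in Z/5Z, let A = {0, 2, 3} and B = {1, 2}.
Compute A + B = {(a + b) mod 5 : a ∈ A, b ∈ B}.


Work in Z/5Z: reduce every sum a + b modulo 5.
Enumerate all 6 pairs:
a = 0: 0+1=1, 0+2=2
a = 2: 2+1=3, 2+2=4
a = 3: 3+1=4, 3+2=0
Distinct residues collected: {0, 1, 2, 3, 4}
|A + B| = 5 (out of 5 total residues).

A + B = {0, 1, 2, 3, 4}


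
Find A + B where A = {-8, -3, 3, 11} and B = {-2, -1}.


A + B = {a + b : a ∈ A, b ∈ B}.
Enumerate all |A|·|B| = 4·2 = 8 pairs (a, b) and collect distinct sums.
a = -8: -8+-2=-10, -8+-1=-9
a = -3: -3+-2=-5, -3+-1=-4
a = 3: 3+-2=1, 3+-1=2
a = 11: 11+-2=9, 11+-1=10
Collecting distinct sums: A + B = {-10, -9, -5, -4, 1, 2, 9, 10}
|A + B| = 8

A + B = {-10, -9, -5, -4, 1, 2, 9, 10}


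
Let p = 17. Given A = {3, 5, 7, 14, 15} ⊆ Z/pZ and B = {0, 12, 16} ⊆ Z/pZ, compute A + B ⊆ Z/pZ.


Work in Z/17Z: reduce every sum a + b modulo 17.
Enumerate all 15 pairs:
a = 3: 3+0=3, 3+12=15, 3+16=2
a = 5: 5+0=5, 5+12=0, 5+16=4
a = 7: 7+0=7, 7+12=2, 7+16=6
a = 14: 14+0=14, 14+12=9, 14+16=13
a = 15: 15+0=15, 15+12=10, 15+16=14
Distinct residues collected: {0, 2, 3, 4, 5, 6, 7, 9, 10, 13, 14, 15}
|A + B| = 12 (out of 17 total residues).

A + B = {0, 2, 3, 4, 5, 6, 7, 9, 10, 13, 14, 15}


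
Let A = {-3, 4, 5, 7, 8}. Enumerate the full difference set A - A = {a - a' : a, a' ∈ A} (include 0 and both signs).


A - A = {a - a' : a, a' ∈ A}.
Compute a - a' for each ordered pair (a, a'):
a = -3: -3--3=0, -3-4=-7, -3-5=-8, -3-7=-10, -3-8=-11
a = 4: 4--3=7, 4-4=0, 4-5=-1, 4-7=-3, 4-8=-4
a = 5: 5--3=8, 5-4=1, 5-5=0, 5-7=-2, 5-8=-3
a = 7: 7--3=10, 7-4=3, 7-5=2, 7-7=0, 7-8=-1
a = 8: 8--3=11, 8-4=4, 8-5=3, 8-7=1, 8-8=0
Collecting distinct values (and noting 0 appears from a-a):
A - A = {-11, -10, -8, -7, -4, -3, -2, -1, 0, 1, 2, 3, 4, 7, 8, 10, 11}
|A - A| = 17

A - A = {-11, -10, -8, -7, -4, -3, -2, -1, 0, 1, 2, 3, 4, 7, 8, 10, 11}


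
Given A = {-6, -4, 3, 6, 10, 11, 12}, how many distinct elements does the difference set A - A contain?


A - A = {a - a' : a, a' ∈ A}; |A| = 7.
Bounds: 2|A|-1 ≤ |A - A| ≤ |A|² - |A| + 1, i.e. 13 ≤ |A - A| ≤ 43.
Note: 0 ∈ A - A always (from a - a). The set is symmetric: if d ∈ A - A then -d ∈ A - A.
Enumerate nonzero differences d = a - a' with a > a' (then include -d):
Positive differences: {1, 2, 3, 4, 5, 6, 7, 8, 9, 10, 12, 14, 15, 16, 17, 18}
Full difference set: {0} ∪ (positive diffs) ∪ (negative diffs).
|A - A| = 1 + 2·16 = 33 (matches direct enumeration: 33).

|A - A| = 33


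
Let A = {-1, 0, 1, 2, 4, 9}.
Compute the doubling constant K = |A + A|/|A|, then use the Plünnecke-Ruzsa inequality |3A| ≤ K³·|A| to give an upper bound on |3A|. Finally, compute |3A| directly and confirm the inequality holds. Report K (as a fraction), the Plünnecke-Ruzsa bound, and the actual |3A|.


|A| = 6.
Step 1: Compute A + A by enumerating all 36 pairs.
A + A = {-2, -1, 0, 1, 2, 3, 4, 5, 6, 8, 9, 10, 11, 13, 18}, so |A + A| = 15.
Step 2: Doubling constant K = |A + A|/|A| = 15/6 = 15/6 ≈ 2.5000.
Step 3: Plünnecke-Ruzsa gives |3A| ≤ K³·|A| = (2.5000)³ · 6 ≈ 93.7500.
Step 4: Compute 3A = A + A + A directly by enumerating all triples (a,b,c) ∈ A³; |3A| = 25.
Step 5: Check 25 ≤ 93.7500? Yes ✓.

K = 15/6, Plünnecke-Ruzsa bound K³|A| ≈ 93.7500, |3A| = 25, inequality holds.


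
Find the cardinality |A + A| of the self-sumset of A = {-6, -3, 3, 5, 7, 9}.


A + A = {a + a' : a, a' ∈ A}; |A| = 6.
General bounds: 2|A| - 1 ≤ |A + A| ≤ |A|(|A|+1)/2, i.e. 11 ≤ |A + A| ≤ 21.
Lower bound 2|A|-1 is attained iff A is an arithmetic progression.
Enumerate sums a + a' for a ≤ a' (symmetric, so this suffices):
a = -6: -6+-6=-12, -6+-3=-9, -6+3=-3, -6+5=-1, -6+7=1, -6+9=3
a = -3: -3+-3=-6, -3+3=0, -3+5=2, -3+7=4, -3+9=6
a = 3: 3+3=6, 3+5=8, 3+7=10, 3+9=12
a = 5: 5+5=10, 5+7=12, 5+9=14
a = 7: 7+7=14, 7+9=16
a = 9: 9+9=18
Distinct sums: {-12, -9, -6, -3, -1, 0, 1, 2, 3, 4, 6, 8, 10, 12, 14, 16, 18}
|A + A| = 17

|A + A| = 17


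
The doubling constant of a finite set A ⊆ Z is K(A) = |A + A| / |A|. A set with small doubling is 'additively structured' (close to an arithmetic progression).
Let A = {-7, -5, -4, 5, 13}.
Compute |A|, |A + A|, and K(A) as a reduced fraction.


|A| = 5.
Compute A + A by enumerating all 25 pairs.
A + A = {-14, -12, -11, -10, -9, -8, -2, 0, 1, 6, 8, 9, 10, 18, 26}, so |A + A| = 15.
K = |A + A| / |A| = 15/5 = 3/1 ≈ 3.0000.
Reference: AP of size 5 gives K = 9/5 ≈ 1.8000; a fully generic set of size 5 gives K ≈ 3.0000.

|A| = 5, |A + A| = 15, K = 15/5 = 3/1.


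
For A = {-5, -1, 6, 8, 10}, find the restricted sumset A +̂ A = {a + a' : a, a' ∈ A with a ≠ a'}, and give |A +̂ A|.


Restricted sumset: A +̂ A = {a + a' : a ∈ A, a' ∈ A, a ≠ a'}.
Equivalently, take A + A and drop any sum 2a that is achievable ONLY as a + a for a ∈ A (i.e. sums representable only with equal summands).
Enumerate pairs (a, a') with a < a' (symmetric, so each unordered pair gives one sum; this covers all a ≠ a'):
  -5 + -1 = -6
  -5 + 6 = 1
  -5 + 8 = 3
  -5 + 10 = 5
  -1 + 6 = 5
  -1 + 8 = 7
  -1 + 10 = 9
  6 + 8 = 14
  6 + 10 = 16
  8 + 10 = 18
Collected distinct sums: {-6, 1, 3, 5, 7, 9, 14, 16, 18}
|A +̂ A| = 9
(Reference bound: |A +̂ A| ≥ 2|A| - 3 for |A| ≥ 2, with |A| = 5 giving ≥ 7.)

|A +̂ A| = 9


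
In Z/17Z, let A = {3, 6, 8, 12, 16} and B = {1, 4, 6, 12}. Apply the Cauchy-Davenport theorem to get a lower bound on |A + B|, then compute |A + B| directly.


Cauchy-Davenport: |A + B| ≥ min(p, |A| + |B| - 1) for A, B nonempty in Z/pZ.
|A| = 5, |B| = 4, p = 17.
CD lower bound = min(17, 5 + 4 - 1) = min(17, 8) = 8.
Compute A + B mod 17 directly:
a = 3: 3+1=4, 3+4=7, 3+6=9, 3+12=15
a = 6: 6+1=7, 6+4=10, 6+6=12, 6+12=1
a = 8: 8+1=9, 8+4=12, 8+6=14, 8+12=3
a = 12: 12+1=13, 12+4=16, 12+6=1, 12+12=7
a = 16: 16+1=0, 16+4=3, 16+6=5, 16+12=11
A + B = {0, 1, 3, 4, 5, 7, 9, 10, 11, 12, 13, 14, 15, 16}, so |A + B| = 14.
Verify: 14 ≥ 8? Yes ✓.

CD lower bound = 8, actual |A + B| = 14.


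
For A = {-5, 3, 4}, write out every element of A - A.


A - A = {a - a' : a, a' ∈ A}.
Compute a - a' for each ordered pair (a, a'):
a = -5: -5--5=0, -5-3=-8, -5-4=-9
a = 3: 3--5=8, 3-3=0, 3-4=-1
a = 4: 4--5=9, 4-3=1, 4-4=0
Collecting distinct values (and noting 0 appears from a-a):
A - A = {-9, -8, -1, 0, 1, 8, 9}
|A - A| = 7

A - A = {-9, -8, -1, 0, 1, 8, 9}


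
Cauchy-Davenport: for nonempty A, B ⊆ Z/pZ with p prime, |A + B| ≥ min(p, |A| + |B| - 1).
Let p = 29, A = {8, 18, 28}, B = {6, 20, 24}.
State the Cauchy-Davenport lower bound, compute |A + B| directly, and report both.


Cauchy-Davenport: |A + B| ≥ min(p, |A| + |B| - 1) for A, B nonempty in Z/pZ.
|A| = 3, |B| = 3, p = 29.
CD lower bound = min(29, 3 + 3 - 1) = min(29, 5) = 5.
Compute A + B mod 29 directly:
a = 8: 8+6=14, 8+20=28, 8+24=3
a = 18: 18+6=24, 18+20=9, 18+24=13
a = 28: 28+6=5, 28+20=19, 28+24=23
A + B = {3, 5, 9, 13, 14, 19, 23, 24, 28}, so |A + B| = 9.
Verify: 9 ≥ 5? Yes ✓.

CD lower bound = 5, actual |A + B| = 9.


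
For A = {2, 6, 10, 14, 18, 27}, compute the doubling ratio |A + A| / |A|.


|A| = 6.
Compute A + A by enumerating all 36 pairs.
A + A = {4, 8, 12, 16, 20, 24, 28, 29, 32, 33, 36, 37, 41, 45, 54}, so |A + A| = 15.
K = |A + A| / |A| = 15/6 = 5/2 ≈ 2.5000.
Reference: AP of size 6 gives K = 11/6 ≈ 1.8333; a fully generic set of size 6 gives K ≈ 3.5000.

|A| = 6, |A + A| = 15, K = 15/6 = 5/2.


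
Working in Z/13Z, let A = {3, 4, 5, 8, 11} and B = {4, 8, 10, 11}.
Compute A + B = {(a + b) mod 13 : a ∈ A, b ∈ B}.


Work in Z/13Z: reduce every sum a + b modulo 13.
Enumerate all 20 pairs:
a = 3: 3+4=7, 3+8=11, 3+10=0, 3+11=1
a = 4: 4+4=8, 4+8=12, 4+10=1, 4+11=2
a = 5: 5+4=9, 5+8=0, 5+10=2, 5+11=3
a = 8: 8+4=12, 8+8=3, 8+10=5, 8+11=6
a = 11: 11+4=2, 11+8=6, 11+10=8, 11+11=9
Distinct residues collected: {0, 1, 2, 3, 5, 6, 7, 8, 9, 11, 12}
|A + B| = 11 (out of 13 total residues).

A + B = {0, 1, 2, 3, 5, 6, 7, 8, 9, 11, 12}


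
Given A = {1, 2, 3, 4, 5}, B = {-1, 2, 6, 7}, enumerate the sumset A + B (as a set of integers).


A + B = {a + b : a ∈ A, b ∈ B}.
Enumerate all |A|·|B| = 5·4 = 20 pairs (a, b) and collect distinct sums.
a = 1: 1+-1=0, 1+2=3, 1+6=7, 1+7=8
a = 2: 2+-1=1, 2+2=4, 2+6=8, 2+7=9
a = 3: 3+-1=2, 3+2=5, 3+6=9, 3+7=10
a = 4: 4+-1=3, 4+2=6, 4+6=10, 4+7=11
a = 5: 5+-1=4, 5+2=7, 5+6=11, 5+7=12
Collecting distinct sums: A + B = {0, 1, 2, 3, 4, 5, 6, 7, 8, 9, 10, 11, 12}
|A + B| = 13

A + B = {0, 1, 2, 3, 4, 5, 6, 7, 8, 9, 10, 11, 12}


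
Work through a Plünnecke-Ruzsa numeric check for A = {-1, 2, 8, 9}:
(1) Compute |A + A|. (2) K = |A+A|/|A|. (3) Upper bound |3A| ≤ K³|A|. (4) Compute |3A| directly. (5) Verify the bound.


|A| = 4.
Step 1: Compute A + A by enumerating all 16 pairs.
A + A = {-2, 1, 4, 7, 8, 10, 11, 16, 17, 18}, so |A + A| = 10.
Step 2: Doubling constant K = |A + A|/|A| = 10/4 = 10/4 ≈ 2.5000.
Step 3: Plünnecke-Ruzsa gives |3A| ≤ K³·|A| = (2.5000)³ · 4 ≈ 62.5000.
Step 4: Compute 3A = A + A + A directly by enumerating all triples (a,b,c) ∈ A³; |3A| = 19.
Step 5: Check 19 ≤ 62.5000? Yes ✓.

K = 10/4, Plünnecke-Ruzsa bound K³|A| ≈ 62.5000, |3A| = 19, inequality holds.


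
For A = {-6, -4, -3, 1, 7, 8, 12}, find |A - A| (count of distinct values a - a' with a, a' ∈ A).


A - A = {a - a' : a, a' ∈ A}; |A| = 7.
Bounds: 2|A|-1 ≤ |A - A| ≤ |A|² - |A| + 1, i.e. 13 ≤ |A - A| ≤ 43.
Note: 0 ∈ A - A always (from a - a). The set is symmetric: if d ∈ A - A then -d ∈ A - A.
Enumerate nonzero differences d = a - a' with a > a' (then include -d):
Positive differences: {1, 2, 3, 4, 5, 6, 7, 10, 11, 12, 13, 14, 15, 16, 18}
Full difference set: {0} ∪ (positive diffs) ∪ (negative diffs).
|A - A| = 1 + 2·15 = 31 (matches direct enumeration: 31).

|A - A| = 31


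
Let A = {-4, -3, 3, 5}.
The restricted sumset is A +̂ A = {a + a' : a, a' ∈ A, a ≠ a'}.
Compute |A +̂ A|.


Restricted sumset: A +̂ A = {a + a' : a ∈ A, a' ∈ A, a ≠ a'}.
Equivalently, take A + A and drop any sum 2a that is achievable ONLY as a + a for a ∈ A (i.e. sums representable only with equal summands).
Enumerate pairs (a, a') with a < a' (symmetric, so each unordered pair gives one sum; this covers all a ≠ a'):
  -4 + -3 = -7
  -4 + 3 = -1
  -4 + 5 = 1
  -3 + 3 = 0
  -3 + 5 = 2
  3 + 5 = 8
Collected distinct sums: {-7, -1, 0, 1, 2, 8}
|A +̂ A| = 6
(Reference bound: |A +̂ A| ≥ 2|A| - 3 for |A| ≥ 2, with |A| = 4 giving ≥ 5.)

|A +̂ A| = 6


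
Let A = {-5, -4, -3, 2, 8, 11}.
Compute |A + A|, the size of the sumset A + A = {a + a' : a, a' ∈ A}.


A + A = {a + a' : a, a' ∈ A}; |A| = 6.
General bounds: 2|A| - 1 ≤ |A + A| ≤ |A|(|A|+1)/2, i.e. 11 ≤ |A + A| ≤ 21.
Lower bound 2|A|-1 is attained iff A is an arithmetic progression.
Enumerate sums a + a' for a ≤ a' (symmetric, so this suffices):
a = -5: -5+-5=-10, -5+-4=-9, -5+-3=-8, -5+2=-3, -5+8=3, -5+11=6
a = -4: -4+-4=-8, -4+-3=-7, -4+2=-2, -4+8=4, -4+11=7
a = -3: -3+-3=-6, -3+2=-1, -3+8=5, -3+11=8
a = 2: 2+2=4, 2+8=10, 2+11=13
a = 8: 8+8=16, 8+11=19
a = 11: 11+11=22
Distinct sums: {-10, -9, -8, -7, -6, -3, -2, -1, 3, 4, 5, 6, 7, 8, 10, 13, 16, 19, 22}
|A + A| = 19

|A + A| = 19


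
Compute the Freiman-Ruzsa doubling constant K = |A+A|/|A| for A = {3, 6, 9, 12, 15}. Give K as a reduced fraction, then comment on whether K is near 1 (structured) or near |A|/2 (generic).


|A| = 5.
Compute A + A by enumerating all 25 pairs.
A + A = {6, 9, 12, 15, 18, 21, 24, 27, 30}, so |A + A| = 9.
K = |A + A| / |A| = 9/5 (already in lowest terms) ≈ 1.8000.
Reference: AP of size 5 gives K = 9/5 ≈ 1.8000; a fully generic set of size 5 gives K ≈ 3.0000.

|A| = 5, |A + A| = 9, K = 9/5.


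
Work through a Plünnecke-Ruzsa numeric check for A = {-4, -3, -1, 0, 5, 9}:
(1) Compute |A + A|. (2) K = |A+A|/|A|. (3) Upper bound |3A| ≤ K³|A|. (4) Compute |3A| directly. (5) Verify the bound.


|A| = 6.
Step 1: Compute A + A by enumerating all 36 pairs.
A + A = {-8, -7, -6, -5, -4, -3, -2, -1, 0, 1, 2, 4, 5, 6, 8, 9, 10, 14, 18}, so |A + A| = 19.
Step 2: Doubling constant K = |A + A|/|A| = 19/6 = 19/6 ≈ 3.1667.
Step 3: Plünnecke-Ruzsa gives |3A| ≤ K³·|A| = (3.1667)³ · 6 ≈ 190.5278.
Step 4: Compute 3A = A + A + A directly by enumerating all triples (a,b,c) ∈ A³; |3A| = 32.
Step 5: Check 32 ≤ 190.5278? Yes ✓.

K = 19/6, Plünnecke-Ruzsa bound K³|A| ≈ 190.5278, |3A| = 32, inequality holds.


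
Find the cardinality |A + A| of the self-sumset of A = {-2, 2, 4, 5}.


A + A = {a + a' : a, a' ∈ A}; |A| = 4.
General bounds: 2|A| - 1 ≤ |A + A| ≤ |A|(|A|+1)/2, i.e. 7 ≤ |A + A| ≤ 10.
Lower bound 2|A|-1 is attained iff A is an arithmetic progression.
Enumerate sums a + a' for a ≤ a' (symmetric, so this suffices):
a = -2: -2+-2=-4, -2+2=0, -2+4=2, -2+5=3
a = 2: 2+2=4, 2+4=6, 2+5=7
a = 4: 4+4=8, 4+5=9
a = 5: 5+5=10
Distinct sums: {-4, 0, 2, 3, 4, 6, 7, 8, 9, 10}
|A + A| = 10

|A + A| = 10


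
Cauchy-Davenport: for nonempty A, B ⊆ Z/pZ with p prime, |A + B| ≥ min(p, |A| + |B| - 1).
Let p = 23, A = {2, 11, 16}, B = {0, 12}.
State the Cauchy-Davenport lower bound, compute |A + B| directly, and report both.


Cauchy-Davenport: |A + B| ≥ min(p, |A| + |B| - 1) for A, B nonempty in Z/pZ.
|A| = 3, |B| = 2, p = 23.
CD lower bound = min(23, 3 + 2 - 1) = min(23, 4) = 4.
Compute A + B mod 23 directly:
a = 2: 2+0=2, 2+12=14
a = 11: 11+0=11, 11+12=0
a = 16: 16+0=16, 16+12=5
A + B = {0, 2, 5, 11, 14, 16}, so |A + B| = 6.
Verify: 6 ≥ 4? Yes ✓.

CD lower bound = 4, actual |A + B| = 6.


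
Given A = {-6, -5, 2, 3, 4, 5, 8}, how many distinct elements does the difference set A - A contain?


A - A = {a - a' : a, a' ∈ A}; |A| = 7.
Bounds: 2|A|-1 ≤ |A - A| ≤ |A|² - |A| + 1, i.e. 13 ≤ |A - A| ≤ 43.
Note: 0 ∈ A - A always (from a - a). The set is symmetric: if d ∈ A - A then -d ∈ A - A.
Enumerate nonzero differences d = a - a' with a > a' (then include -d):
Positive differences: {1, 2, 3, 4, 5, 6, 7, 8, 9, 10, 11, 13, 14}
Full difference set: {0} ∪ (positive diffs) ∪ (negative diffs).
|A - A| = 1 + 2·13 = 27 (matches direct enumeration: 27).

|A - A| = 27


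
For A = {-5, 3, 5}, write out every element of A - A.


A - A = {a - a' : a, a' ∈ A}.
Compute a - a' for each ordered pair (a, a'):
a = -5: -5--5=0, -5-3=-8, -5-5=-10
a = 3: 3--5=8, 3-3=0, 3-5=-2
a = 5: 5--5=10, 5-3=2, 5-5=0
Collecting distinct values (and noting 0 appears from a-a):
A - A = {-10, -8, -2, 0, 2, 8, 10}
|A - A| = 7

A - A = {-10, -8, -2, 0, 2, 8, 10}


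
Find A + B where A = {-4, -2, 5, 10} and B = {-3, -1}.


A + B = {a + b : a ∈ A, b ∈ B}.
Enumerate all |A|·|B| = 4·2 = 8 pairs (a, b) and collect distinct sums.
a = -4: -4+-3=-7, -4+-1=-5
a = -2: -2+-3=-5, -2+-1=-3
a = 5: 5+-3=2, 5+-1=4
a = 10: 10+-3=7, 10+-1=9
Collecting distinct sums: A + B = {-7, -5, -3, 2, 4, 7, 9}
|A + B| = 7

A + B = {-7, -5, -3, 2, 4, 7, 9}


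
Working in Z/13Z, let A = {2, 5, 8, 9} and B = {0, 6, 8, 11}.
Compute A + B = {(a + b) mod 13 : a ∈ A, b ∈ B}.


Work in Z/13Z: reduce every sum a + b modulo 13.
Enumerate all 16 pairs:
a = 2: 2+0=2, 2+6=8, 2+8=10, 2+11=0
a = 5: 5+0=5, 5+6=11, 5+8=0, 5+11=3
a = 8: 8+0=8, 8+6=1, 8+8=3, 8+11=6
a = 9: 9+0=9, 9+6=2, 9+8=4, 9+11=7
Distinct residues collected: {0, 1, 2, 3, 4, 5, 6, 7, 8, 9, 10, 11}
|A + B| = 12 (out of 13 total residues).

A + B = {0, 1, 2, 3, 4, 5, 6, 7, 8, 9, 10, 11}


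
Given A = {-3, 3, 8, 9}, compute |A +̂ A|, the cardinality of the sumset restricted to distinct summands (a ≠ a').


Restricted sumset: A +̂ A = {a + a' : a ∈ A, a' ∈ A, a ≠ a'}.
Equivalently, take A + A and drop any sum 2a that is achievable ONLY as a + a for a ∈ A (i.e. sums representable only with equal summands).
Enumerate pairs (a, a') with a < a' (symmetric, so each unordered pair gives one sum; this covers all a ≠ a'):
  -3 + 3 = 0
  -3 + 8 = 5
  -3 + 9 = 6
  3 + 8 = 11
  3 + 9 = 12
  8 + 9 = 17
Collected distinct sums: {0, 5, 6, 11, 12, 17}
|A +̂ A| = 6
(Reference bound: |A +̂ A| ≥ 2|A| - 3 for |A| ≥ 2, with |A| = 4 giving ≥ 5.)

|A +̂ A| = 6


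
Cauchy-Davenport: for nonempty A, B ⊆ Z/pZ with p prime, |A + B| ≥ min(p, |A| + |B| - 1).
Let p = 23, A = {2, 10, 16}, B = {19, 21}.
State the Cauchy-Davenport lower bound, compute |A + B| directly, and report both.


Cauchy-Davenport: |A + B| ≥ min(p, |A| + |B| - 1) for A, B nonempty in Z/pZ.
|A| = 3, |B| = 2, p = 23.
CD lower bound = min(23, 3 + 2 - 1) = min(23, 4) = 4.
Compute A + B mod 23 directly:
a = 2: 2+19=21, 2+21=0
a = 10: 10+19=6, 10+21=8
a = 16: 16+19=12, 16+21=14
A + B = {0, 6, 8, 12, 14, 21}, so |A + B| = 6.
Verify: 6 ≥ 4? Yes ✓.

CD lower bound = 4, actual |A + B| = 6.
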